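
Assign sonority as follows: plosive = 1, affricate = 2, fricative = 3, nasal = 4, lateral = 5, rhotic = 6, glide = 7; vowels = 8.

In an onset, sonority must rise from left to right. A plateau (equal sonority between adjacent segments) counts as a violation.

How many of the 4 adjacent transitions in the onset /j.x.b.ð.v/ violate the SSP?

3

/j/ — glide, sonority 7.
/x/ — fricative, sonority 3.
/b/ — plosive, sonority 1.
/ð/ — fricative, sonority 3.
/v/ — fricative, sonority 3.
/j/→/x/: 7→3 (does not rise) — violation.
/x/→/b/: 3→1 (does not rise) — violation.
/b/→/ð/: 1→3 (rises) — ok.
/ð/→/v/: 3→3 (plateau) — violation.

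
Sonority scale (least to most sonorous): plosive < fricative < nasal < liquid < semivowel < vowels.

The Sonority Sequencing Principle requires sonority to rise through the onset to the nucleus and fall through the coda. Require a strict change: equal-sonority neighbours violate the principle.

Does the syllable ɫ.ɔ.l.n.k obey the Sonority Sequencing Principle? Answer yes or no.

Onset: /ɫ/ is a liquid (sonority 4); then the nucleus /ɔ/ (sonority 6).
Onset profile 4-6 — rises to the nucleus.
Coda: /l/ is a liquid (sonority 4), /n/ is a nasal (sonority 3), /k/ is a plosive (sonority 1).
Coda profile 6-4-3-1 — falls from the nucleus.

yes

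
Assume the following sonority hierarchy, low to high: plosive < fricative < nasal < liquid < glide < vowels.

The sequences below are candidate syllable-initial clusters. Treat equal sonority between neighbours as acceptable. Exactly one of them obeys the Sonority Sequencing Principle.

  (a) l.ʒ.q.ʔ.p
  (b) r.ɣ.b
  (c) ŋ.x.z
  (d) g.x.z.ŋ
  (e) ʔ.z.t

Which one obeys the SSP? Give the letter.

(a) l.ʒ.q.ʔ.p: profile 4-2-1-1-1 — violates.
(b) r.ɣ.b: profile 4-2-1 — violates.
(c) ŋ.x.z: profile 3-2-2 — violates.
(d) g.x.z.ŋ: profile 1-2-2-3 — obeys.
(e) ʔ.z.t: profile 1-2-1 — violates.

d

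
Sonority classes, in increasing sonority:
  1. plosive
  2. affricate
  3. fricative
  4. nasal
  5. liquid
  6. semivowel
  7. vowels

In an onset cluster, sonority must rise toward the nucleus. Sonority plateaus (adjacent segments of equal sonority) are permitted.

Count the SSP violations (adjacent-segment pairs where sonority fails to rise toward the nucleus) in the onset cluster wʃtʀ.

/w/ is a semivowel (sonority 6).
/ʃ/ is a fricative (sonority 3).
/t/ is a plosive (sonority 1).
/ʀ/ is a liquid (sonority 5).
/w/→/ʃ/: 6→3 (does not rise) — violation.
/ʃ/→/t/: 3→1 (does not rise) — violation.
/t/→/ʀ/: 1→5 (rises) — ok.

2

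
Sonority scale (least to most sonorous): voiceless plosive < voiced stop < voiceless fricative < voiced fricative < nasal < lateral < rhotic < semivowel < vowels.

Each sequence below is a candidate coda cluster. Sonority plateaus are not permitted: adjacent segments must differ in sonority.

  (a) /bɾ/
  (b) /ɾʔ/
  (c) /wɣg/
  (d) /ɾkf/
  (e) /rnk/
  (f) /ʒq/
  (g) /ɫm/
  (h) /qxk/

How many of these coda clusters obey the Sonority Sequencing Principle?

(a) sonority 2-7: ill-formed.
(b) sonority 7-1: well-formed.
(c) sonority 8-4-2: well-formed.
(d) sonority 7-1-3: ill-formed.
(e) sonority 7-5-1: well-formed.
(f) sonority 4-1: well-formed.
(g) sonority 6-5: well-formed.
(h) sonority 1-3-1: ill-formed.

5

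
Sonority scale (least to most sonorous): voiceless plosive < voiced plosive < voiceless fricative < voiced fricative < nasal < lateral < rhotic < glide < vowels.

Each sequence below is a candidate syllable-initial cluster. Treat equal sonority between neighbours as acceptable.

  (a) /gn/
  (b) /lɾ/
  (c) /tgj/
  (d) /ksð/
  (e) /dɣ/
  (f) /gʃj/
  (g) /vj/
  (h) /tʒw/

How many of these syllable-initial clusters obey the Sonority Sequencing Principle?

(a) sonority 2-5: well-formed.
(b) sonority 6-7: well-formed.
(c) sonority 1-2-8: well-formed.
(d) sonority 1-3-4: well-formed.
(e) sonority 2-4: well-formed.
(f) sonority 2-3-8: well-formed.
(g) sonority 4-8: well-formed.
(h) sonority 1-4-8: well-formed.

8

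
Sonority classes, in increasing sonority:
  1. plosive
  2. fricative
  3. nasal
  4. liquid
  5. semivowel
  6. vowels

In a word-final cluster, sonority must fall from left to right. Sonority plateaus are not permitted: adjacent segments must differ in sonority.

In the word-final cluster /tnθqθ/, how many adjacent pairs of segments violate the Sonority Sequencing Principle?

/t/ — plosive, sonority 1.
/n/ — nasal, sonority 3.
/θ/ — fricative, sonority 2.
/q/ — plosive, sonority 1.
/θ/ — fricative, sonority 2.
/t/→/n/: 1→3 (does not fall) — violation.
/n/→/θ/: 3→2 (falls) — ok.
/θ/→/q/: 2→1 (falls) — ok.
/q/→/θ/: 1→2 (does not fall) — violation.

2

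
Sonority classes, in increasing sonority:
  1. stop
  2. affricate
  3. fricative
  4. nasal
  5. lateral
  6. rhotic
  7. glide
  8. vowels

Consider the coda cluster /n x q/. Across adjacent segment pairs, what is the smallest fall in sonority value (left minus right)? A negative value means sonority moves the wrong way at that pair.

1

/n/: nasal = 4.
/x/: fricative = 3.
/q/: stop = 1.
/n/→/x/: change +1.
/x/→/q/: change +2.
Minimum = 1.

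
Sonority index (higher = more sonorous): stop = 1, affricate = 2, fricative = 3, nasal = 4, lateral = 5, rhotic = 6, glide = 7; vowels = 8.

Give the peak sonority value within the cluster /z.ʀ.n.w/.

/z/: fricative = 3.
/ʀ/: rhotic = 6.
/n/: nasal = 4.
/w/: glide = 7.
The maximum is 7.

7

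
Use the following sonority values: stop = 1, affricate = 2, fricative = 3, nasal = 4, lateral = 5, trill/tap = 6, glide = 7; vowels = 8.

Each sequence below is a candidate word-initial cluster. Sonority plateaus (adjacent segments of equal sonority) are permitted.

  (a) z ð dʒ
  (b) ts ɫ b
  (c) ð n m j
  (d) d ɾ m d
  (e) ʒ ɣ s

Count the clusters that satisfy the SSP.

(a) 3-3-2 → violates
(b) 2-5-1 → violates
(c) 3-4-4-7 → obeys
(d) 1-6-4-1 → violates
(e) 3-3-3 → obeys

2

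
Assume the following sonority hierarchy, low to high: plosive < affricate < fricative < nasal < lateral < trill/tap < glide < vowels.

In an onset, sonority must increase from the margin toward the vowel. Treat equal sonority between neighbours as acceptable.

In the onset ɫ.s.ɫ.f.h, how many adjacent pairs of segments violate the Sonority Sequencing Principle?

/ɫ/ is a lateral (sonority 5).
/s/ is a fricative (sonority 3).
/ɫ/ is a lateral (sonority 5).
/f/ is a fricative (sonority 3).
/h/ is a fricative (sonority 3).
/ɫ/→/s/: 5→3 (does not rise) — violation.
/s/→/ɫ/: 3→5 (rises) — ok.
/ɫ/→/f/: 5→3 (does not rise) — violation.
/f/→/h/: 3→3 (plateau, allowed) — ok.

2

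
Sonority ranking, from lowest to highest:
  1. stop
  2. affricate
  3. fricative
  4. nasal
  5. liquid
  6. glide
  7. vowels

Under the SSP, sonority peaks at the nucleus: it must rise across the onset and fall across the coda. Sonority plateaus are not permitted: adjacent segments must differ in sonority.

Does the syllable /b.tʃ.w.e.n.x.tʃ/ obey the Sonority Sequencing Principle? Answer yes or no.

yes

Onset: /b/ is a stop (sonority 1), /tʃ/ is an affricate (sonority 2), /w/ is a glide (sonority 6); then the nucleus /e/ (sonority 7).
Onset profile 1-2-6-7 — rises to the nucleus.
Coda: /n/ is a nasal (sonority 4), /x/ is a fricative (sonority 3), /tʃ/ is an affricate (sonority 2).
Coda profile 7-4-3-2 — falls from the nucleus.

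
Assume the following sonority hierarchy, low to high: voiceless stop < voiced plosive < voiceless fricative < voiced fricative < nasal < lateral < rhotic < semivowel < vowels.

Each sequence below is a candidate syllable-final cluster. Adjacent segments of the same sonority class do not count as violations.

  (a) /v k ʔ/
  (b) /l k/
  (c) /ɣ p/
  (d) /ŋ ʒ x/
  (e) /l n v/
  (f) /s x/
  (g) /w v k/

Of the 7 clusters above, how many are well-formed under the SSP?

7

(a) 4-1-1 → obeys
(b) 6-1 → obeys
(c) 4-1 → obeys
(d) 5-4-3 → obeys
(e) 6-5-4 → obeys
(f) 3-3 → obeys
(g) 8-4-1 → obeys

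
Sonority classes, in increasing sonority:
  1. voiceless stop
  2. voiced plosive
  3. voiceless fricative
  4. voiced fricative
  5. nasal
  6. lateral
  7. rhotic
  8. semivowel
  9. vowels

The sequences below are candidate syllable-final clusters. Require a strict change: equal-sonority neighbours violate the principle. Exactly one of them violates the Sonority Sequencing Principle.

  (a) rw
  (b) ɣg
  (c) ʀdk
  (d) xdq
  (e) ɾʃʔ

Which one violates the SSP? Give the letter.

(a) rw: profile 7-8 — violates.
(b) ɣg: profile 4-2 — obeys.
(c) ʀdk: profile 7-2-1 — obeys.
(d) xdq: profile 3-2-1 — obeys.
(e) ɾʃʔ: profile 7-3-1 — obeys.

a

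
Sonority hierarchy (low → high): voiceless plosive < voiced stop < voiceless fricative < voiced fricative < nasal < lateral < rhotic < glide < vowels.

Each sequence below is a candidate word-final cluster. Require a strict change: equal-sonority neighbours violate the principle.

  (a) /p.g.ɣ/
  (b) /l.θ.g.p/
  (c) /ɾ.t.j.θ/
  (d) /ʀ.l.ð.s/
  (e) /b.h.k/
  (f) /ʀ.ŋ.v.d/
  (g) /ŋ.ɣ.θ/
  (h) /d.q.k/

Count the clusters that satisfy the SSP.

(a) /p.g.ɣ/: profile 1-2-4 — violates.
(b) /l.θ.g.p/: profile 6-3-2-1 — obeys.
(c) /ɾ.t.j.θ/: profile 7-1-8-3 — violates.
(d) /ʀ.l.ð.s/: profile 7-6-4-3 — obeys.
(e) /b.h.k/: profile 2-3-1 — violates.
(f) /ʀ.ŋ.v.d/: profile 7-5-4-2 — obeys.
(g) /ŋ.ɣ.θ/: profile 5-4-3 — obeys.
(h) /d.q.k/: profile 2-1-1 — violates.

4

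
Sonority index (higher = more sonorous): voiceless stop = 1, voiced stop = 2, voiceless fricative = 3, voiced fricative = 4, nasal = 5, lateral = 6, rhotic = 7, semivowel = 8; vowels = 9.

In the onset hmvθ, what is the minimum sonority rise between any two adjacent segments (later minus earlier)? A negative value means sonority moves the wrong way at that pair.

/h/: voiceless fricative = 3.
/m/: nasal = 5.
/v/: voiced fricative = 4.
/θ/: voiceless fricative = 3.
/h/→/m/: change +2.
/m/→/v/: change -1.
/v/→/θ/: change -1.
Minimum = -1.

-1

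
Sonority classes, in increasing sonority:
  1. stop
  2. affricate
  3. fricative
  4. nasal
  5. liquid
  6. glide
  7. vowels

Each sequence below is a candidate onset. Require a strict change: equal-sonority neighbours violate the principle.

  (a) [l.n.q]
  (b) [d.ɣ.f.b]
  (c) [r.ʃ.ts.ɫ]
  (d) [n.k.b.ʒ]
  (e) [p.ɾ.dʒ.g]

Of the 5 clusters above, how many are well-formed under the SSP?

(a) 5-4-1 → violates
(b) 1-3-3-1 → violates
(c) 5-3-2-5 → violates
(d) 4-1-1-3 → violates
(e) 1-5-2-1 → violates

0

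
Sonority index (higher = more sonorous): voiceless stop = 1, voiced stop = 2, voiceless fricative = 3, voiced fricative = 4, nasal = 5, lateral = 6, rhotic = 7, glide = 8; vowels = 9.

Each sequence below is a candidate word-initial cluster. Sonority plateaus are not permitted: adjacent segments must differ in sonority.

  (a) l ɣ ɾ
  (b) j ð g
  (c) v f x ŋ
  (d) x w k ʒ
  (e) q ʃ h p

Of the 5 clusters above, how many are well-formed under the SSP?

(a) l ɣ ɾ: profile 6-4-7 — violates.
(b) j ð g: profile 8-4-2 — violates.
(c) v f x ŋ: profile 4-3-3-5 — violates.
(d) x w k ʒ: profile 3-8-1-4 — violates.
(e) q ʃ h p: profile 1-3-3-1 — violates.

0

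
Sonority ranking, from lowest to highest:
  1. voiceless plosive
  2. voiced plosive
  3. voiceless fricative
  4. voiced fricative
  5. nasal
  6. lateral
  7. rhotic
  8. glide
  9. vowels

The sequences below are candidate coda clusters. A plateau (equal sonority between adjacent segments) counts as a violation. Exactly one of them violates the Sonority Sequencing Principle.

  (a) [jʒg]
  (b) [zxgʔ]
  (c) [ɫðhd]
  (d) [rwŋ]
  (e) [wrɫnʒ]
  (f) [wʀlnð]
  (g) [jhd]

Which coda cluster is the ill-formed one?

(a) sonority 8-4-2: well-formed.
(b) sonority 4-3-2-1: well-formed.
(c) sonority 6-4-3-2: well-formed.
(d) sonority 7-8-5: ill-formed.
(e) sonority 8-7-6-5-4: well-formed.
(f) sonority 8-7-6-5-4: well-formed.
(g) sonority 8-3-2: well-formed.

d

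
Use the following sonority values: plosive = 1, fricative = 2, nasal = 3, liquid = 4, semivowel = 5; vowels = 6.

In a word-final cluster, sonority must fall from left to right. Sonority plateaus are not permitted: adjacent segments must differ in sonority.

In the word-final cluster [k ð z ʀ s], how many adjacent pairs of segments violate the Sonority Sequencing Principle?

/k/ is a plosive (sonority 1).
/ð/ is a fricative (sonority 2).
/z/ is a fricative (sonority 2).
/ʀ/ is a liquid (sonority 4).
/s/ is a fricative (sonority 2).
/k/→/ð/: 1→2 (does not fall) — violation.
/ð/→/z/: 2→2 (plateau) — violation.
/z/→/ʀ/: 2→4 (does not fall) — violation.
/ʀ/→/s/: 4→2 (falls) — ok.

3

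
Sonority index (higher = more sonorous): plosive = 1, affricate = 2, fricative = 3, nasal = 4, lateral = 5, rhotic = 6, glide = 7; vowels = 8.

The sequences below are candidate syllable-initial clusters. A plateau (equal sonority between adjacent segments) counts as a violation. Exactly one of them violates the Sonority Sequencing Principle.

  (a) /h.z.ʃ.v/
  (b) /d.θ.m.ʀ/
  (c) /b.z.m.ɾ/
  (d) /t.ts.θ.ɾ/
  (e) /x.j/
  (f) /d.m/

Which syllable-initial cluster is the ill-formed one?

(a) sonority 3-3-3-3: ill-formed.
(b) sonority 1-3-4-6: well-formed.
(c) sonority 1-3-4-6: well-formed.
(d) sonority 1-2-3-6: well-formed.
(e) sonority 3-7: well-formed.
(f) sonority 1-4: well-formed.

a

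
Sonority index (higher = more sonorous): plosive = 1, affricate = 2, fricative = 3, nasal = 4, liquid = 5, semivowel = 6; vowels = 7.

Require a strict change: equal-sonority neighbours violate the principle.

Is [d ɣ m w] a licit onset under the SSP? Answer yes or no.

/d/ is a plosive (sonority 1).
/ɣ/ is a fricative (sonority 3).
/m/ is a nasal (sonority 4).
/w/ is a semivowel (sonority 6).
The profile 1-3-4-6 strictly rises, so the onset satisfies the SSP.

yes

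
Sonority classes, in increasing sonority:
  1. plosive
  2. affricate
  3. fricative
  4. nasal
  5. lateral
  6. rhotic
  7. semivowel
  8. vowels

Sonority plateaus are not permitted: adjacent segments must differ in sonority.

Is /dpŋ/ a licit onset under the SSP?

/d/ is a plosive (sonority 1).
/p/ is a plosive (sonority 1).
/ŋ/ is a nasal (sonority 4).
The profile is 1-1-4. Between /d/ (1) and /p/ (1) sonority does not rise, so the cluster violates the SSP.

no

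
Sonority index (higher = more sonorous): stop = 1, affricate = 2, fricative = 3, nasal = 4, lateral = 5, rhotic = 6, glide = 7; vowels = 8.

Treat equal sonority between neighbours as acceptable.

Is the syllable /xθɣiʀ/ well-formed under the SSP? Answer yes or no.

yes

Onset: /x/ is a fricative (sonority 3), /θ/ is a fricative (sonority 3), /ɣ/ is a fricative (sonority 3); then the nucleus /i/ (sonority 8).
Onset profile 3-3-3-8 — rises to the nucleus.
Coda: /ʀ/ is a rhotic (sonority 6).
Coda profile 8-6 — falls from the nucleus.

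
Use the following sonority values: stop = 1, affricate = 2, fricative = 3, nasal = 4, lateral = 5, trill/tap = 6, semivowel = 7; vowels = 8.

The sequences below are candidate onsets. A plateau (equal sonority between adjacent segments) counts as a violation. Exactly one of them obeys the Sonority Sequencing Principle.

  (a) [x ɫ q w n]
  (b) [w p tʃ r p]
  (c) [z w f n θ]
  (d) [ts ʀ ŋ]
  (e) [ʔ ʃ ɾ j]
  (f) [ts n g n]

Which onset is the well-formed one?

(a) 3-5-1-7-4 → violates
(b) 7-1-2-6-1 → violates
(c) 3-7-3-4-3 → violates
(d) 2-6-4 → violates
(e) 1-3-6-7 → obeys
(f) 2-4-1-4 → violates

e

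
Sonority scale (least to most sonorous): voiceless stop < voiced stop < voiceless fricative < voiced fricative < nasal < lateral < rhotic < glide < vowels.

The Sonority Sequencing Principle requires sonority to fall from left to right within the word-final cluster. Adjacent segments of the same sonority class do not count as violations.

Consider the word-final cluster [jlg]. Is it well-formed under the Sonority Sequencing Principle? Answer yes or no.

yes

/j/ — glide, sonority 8.
/l/ — lateral, sonority 6.
/g/ — voiced stop, sonority 2.
The profile 8-6-2 strictly falls, so the word-final cluster satisfies the SSP.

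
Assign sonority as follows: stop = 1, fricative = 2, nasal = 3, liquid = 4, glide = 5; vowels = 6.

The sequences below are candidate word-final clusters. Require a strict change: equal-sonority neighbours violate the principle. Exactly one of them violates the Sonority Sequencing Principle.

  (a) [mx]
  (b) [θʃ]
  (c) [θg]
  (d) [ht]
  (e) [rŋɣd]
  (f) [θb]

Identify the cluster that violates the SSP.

b

(a) [mx]: profile 3-2 — obeys.
(b) [θʃ]: profile 2-2 — violates.
(c) [θg]: profile 2-1 — obeys.
(d) [ht]: profile 2-1 — obeys.
(e) [rŋɣd]: profile 4-3-2-1 — obeys.
(f) [θb]: profile 2-1 — obeys.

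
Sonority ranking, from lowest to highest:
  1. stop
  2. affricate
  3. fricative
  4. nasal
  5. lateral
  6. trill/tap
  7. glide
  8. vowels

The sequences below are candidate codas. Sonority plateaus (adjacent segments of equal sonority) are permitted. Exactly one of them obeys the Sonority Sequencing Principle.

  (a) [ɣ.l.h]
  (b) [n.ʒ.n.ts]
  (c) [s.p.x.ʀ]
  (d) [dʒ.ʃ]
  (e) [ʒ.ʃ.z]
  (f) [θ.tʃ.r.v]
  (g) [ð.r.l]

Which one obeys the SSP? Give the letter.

(a) 3-5-3 → violates
(b) 4-3-4-2 → violates
(c) 3-1-3-6 → violates
(d) 2-3 → violates
(e) 3-3-3 → obeys
(f) 3-2-6-3 → violates
(g) 3-6-5 → violates

e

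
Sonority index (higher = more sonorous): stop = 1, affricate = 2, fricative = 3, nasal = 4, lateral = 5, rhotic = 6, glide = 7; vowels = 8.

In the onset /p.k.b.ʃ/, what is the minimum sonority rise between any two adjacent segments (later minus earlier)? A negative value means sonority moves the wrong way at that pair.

/p/ — stop, sonority 1.
/k/ — stop, sonority 1.
/b/ — stop, sonority 1.
/ʃ/ — fricative, sonority 3.
/p/→/k/: change +0.
/k/→/b/: change +0.
/b/→/ʃ/: change +2.
Minimum = 0.

0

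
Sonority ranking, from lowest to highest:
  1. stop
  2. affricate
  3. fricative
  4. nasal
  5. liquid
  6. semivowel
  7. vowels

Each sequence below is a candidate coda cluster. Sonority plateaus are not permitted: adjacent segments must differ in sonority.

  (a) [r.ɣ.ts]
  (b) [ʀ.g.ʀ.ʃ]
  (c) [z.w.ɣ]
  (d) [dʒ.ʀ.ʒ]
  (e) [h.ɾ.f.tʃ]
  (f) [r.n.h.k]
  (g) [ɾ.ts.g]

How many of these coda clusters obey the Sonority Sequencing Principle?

3

(a) 5-3-2 → obeys
(b) 5-1-5-3 → violates
(c) 3-6-3 → violates
(d) 2-5-3 → violates
(e) 3-5-3-2 → violates
(f) 5-4-3-1 → obeys
(g) 5-2-1 → obeys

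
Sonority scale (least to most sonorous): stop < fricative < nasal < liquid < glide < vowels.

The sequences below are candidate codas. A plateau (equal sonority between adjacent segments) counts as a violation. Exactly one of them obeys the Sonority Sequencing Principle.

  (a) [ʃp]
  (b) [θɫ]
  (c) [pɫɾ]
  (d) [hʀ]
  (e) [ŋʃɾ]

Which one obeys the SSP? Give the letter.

(a) [ʃp]: profile 2-1 — obeys.
(b) [θɫ]: profile 2-4 — violates.
(c) [pɫɾ]: profile 1-4-4 — violates.
(d) [hʀ]: profile 2-4 — violates.
(e) [ŋʃɾ]: profile 3-2-4 — violates.

a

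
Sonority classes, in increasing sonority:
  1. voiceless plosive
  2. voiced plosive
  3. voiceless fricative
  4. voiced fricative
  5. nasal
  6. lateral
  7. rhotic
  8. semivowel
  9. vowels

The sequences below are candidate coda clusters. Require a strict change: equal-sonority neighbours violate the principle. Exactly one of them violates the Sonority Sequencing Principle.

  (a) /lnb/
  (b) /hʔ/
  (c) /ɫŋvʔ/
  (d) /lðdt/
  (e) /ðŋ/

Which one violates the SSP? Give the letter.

e

(a) 6-5-2 → obeys
(b) 3-1 → obeys
(c) 6-5-4-1 → obeys
(d) 6-4-2-1 → obeys
(e) 4-5 → violates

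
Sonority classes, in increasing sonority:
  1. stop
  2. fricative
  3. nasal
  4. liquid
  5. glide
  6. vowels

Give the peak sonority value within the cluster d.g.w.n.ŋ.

5

/d/: stop = 1.
/g/: stop = 1.
/w/: glide = 5.
/n/: nasal = 3.
/ŋ/: nasal = 3.
The maximum is 5.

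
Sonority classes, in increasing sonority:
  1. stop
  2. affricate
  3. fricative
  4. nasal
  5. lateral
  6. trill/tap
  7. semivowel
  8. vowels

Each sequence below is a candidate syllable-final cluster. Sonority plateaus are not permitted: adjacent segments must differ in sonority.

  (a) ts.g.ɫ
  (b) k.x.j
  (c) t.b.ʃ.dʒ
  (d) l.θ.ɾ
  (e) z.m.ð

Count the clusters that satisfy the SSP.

(a) sonority 2-1-5: ill-formed.
(b) sonority 1-3-7: ill-formed.
(c) sonority 1-1-3-2: ill-formed.
(d) sonority 5-3-6: ill-formed.
(e) sonority 3-4-3: ill-formed.

0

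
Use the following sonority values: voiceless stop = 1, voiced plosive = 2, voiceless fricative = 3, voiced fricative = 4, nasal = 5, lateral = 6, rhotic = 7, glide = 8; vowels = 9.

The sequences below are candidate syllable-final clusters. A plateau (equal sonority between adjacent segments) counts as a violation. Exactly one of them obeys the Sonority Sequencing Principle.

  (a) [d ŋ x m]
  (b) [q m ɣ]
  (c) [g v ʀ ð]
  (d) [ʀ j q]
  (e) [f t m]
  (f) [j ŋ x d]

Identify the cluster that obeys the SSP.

f

(a) 2-5-3-5 → violates
(b) 1-5-4 → violates
(c) 2-4-7-4 → violates
(d) 7-8-1 → violates
(e) 3-1-5 → violates
(f) 8-5-3-2 → obeys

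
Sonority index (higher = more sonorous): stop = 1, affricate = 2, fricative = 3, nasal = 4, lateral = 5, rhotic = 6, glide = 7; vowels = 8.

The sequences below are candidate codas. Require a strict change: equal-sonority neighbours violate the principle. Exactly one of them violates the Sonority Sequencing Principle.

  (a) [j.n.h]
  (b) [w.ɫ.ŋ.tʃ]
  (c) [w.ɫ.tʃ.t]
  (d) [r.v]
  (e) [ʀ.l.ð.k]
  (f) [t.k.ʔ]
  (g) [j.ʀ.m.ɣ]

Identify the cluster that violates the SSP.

f

(a) 7-4-3 → obeys
(b) 7-5-4-2 → obeys
(c) 7-5-2-1 → obeys
(d) 6-3 → obeys
(e) 6-5-3-1 → obeys
(f) 1-1-1 → violates
(g) 7-6-4-3 → obeys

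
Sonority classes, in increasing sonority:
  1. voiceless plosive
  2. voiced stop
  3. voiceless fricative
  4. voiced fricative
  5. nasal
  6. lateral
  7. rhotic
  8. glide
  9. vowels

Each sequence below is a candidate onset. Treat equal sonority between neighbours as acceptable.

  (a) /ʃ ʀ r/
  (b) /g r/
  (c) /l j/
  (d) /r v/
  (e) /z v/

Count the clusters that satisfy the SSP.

4

(a) sonority 3-7-7: well-formed.
(b) sonority 2-7: well-formed.
(c) sonority 6-8: well-formed.
(d) sonority 7-4: ill-formed.
(e) sonority 4-4: well-formed.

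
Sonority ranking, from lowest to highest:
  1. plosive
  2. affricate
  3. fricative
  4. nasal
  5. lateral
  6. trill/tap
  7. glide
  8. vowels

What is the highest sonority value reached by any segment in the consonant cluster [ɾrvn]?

6

/ɾ/ — trill/tap, sonority 6.
/r/ — trill/tap, sonority 6.
/v/ — fricative, sonority 3.
/n/ — nasal, sonority 4.
The maximum is 6.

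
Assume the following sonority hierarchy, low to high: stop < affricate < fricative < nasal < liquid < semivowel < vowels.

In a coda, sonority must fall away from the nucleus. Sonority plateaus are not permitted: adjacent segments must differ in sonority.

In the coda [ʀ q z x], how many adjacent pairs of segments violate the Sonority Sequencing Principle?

2

/ʀ/ is a liquid (sonority 5).
/q/ is a stop (sonority 1).
/z/ is a fricative (sonority 3).
/x/ is a fricative (sonority 3).
/ʀ/→/q/: 5→1 (falls) — ok.
/q/→/z/: 1→3 (does not fall) — violation.
/z/→/x/: 3→3 (plateau) — violation.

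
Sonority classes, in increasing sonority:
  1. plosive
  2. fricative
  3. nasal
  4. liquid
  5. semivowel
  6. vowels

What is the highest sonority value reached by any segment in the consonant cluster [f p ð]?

2

/f/ is a fricative (sonority 2).
/p/ is a plosive (sonority 1).
/ð/ is a fricative (sonority 2).
The maximum is 2.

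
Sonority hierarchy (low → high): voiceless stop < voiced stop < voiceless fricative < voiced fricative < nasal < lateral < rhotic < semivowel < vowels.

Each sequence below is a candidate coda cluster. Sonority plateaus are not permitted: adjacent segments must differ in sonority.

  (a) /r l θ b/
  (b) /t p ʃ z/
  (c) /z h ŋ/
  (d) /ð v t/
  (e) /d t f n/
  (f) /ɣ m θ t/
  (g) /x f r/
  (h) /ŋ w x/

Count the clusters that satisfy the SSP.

(a) sonority 7-6-3-2: well-formed.
(b) sonority 1-1-3-4: ill-formed.
(c) sonority 4-3-5: ill-formed.
(d) sonority 4-4-1: ill-formed.
(e) sonority 2-1-3-5: ill-formed.
(f) sonority 4-5-3-1: ill-formed.
(g) sonority 3-3-7: ill-formed.
(h) sonority 5-8-3: ill-formed.

1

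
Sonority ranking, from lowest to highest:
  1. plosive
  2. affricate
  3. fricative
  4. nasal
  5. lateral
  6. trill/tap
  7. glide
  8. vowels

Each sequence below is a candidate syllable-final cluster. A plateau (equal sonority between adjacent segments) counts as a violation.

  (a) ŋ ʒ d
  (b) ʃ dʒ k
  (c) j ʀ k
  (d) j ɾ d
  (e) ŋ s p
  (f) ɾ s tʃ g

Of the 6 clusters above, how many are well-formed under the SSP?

(a) 4-3-1 → obeys
(b) 3-2-1 → obeys
(c) 7-6-1 → obeys
(d) 7-6-1 → obeys
(e) 4-3-1 → obeys
(f) 6-3-2-1 → obeys

6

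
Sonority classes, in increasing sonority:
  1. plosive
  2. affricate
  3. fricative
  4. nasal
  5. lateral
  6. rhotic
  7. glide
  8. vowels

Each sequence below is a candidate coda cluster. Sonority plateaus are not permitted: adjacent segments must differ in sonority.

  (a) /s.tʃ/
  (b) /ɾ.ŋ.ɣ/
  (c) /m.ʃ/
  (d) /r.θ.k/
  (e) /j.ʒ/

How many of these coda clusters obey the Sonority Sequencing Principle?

5

(a) sonority 3-2: well-formed.
(b) sonority 6-4-3: well-formed.
(c) sonority 4-3: well-formed.
(d) sonority 6-3-1: well-formed.
(e) sonority 7-3: well-formed.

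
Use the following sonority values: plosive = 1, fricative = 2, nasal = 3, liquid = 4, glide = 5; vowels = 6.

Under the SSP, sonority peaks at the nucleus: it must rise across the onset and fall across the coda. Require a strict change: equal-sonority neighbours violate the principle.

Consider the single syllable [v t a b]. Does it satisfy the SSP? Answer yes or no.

no

Onset: /v/ is a fricative (sonority 2), /t/ is a plosive (sonority 1); then the nucleus /a/ (sonority 6).
Onset profile 2-1-6 — does not strictly rise throughout.
Coda: /b/ is a plosive (sonority 1).
Coda profile 6-1 — falls from the nucleus.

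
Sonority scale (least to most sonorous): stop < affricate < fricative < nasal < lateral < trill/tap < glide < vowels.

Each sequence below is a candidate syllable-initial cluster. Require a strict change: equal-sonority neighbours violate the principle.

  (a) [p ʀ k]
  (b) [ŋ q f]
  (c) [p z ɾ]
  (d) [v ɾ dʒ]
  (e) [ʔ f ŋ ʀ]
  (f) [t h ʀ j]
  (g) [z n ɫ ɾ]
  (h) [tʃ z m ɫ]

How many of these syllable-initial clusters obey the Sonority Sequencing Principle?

(a) sonority 1-6-1: ill-formed.
(b) sonority 4-1-3: ill-formed.
(c) sonority 1-3-6: well-formed.
(d) sonority 3-6-2: ill-formed.
(e) sonority 1-3-4-6: well-formed.
(f) sonority 1-3-6-7: well-formed.
(g) sonority 3-4-5-6: well-formed.
(h) sonority 2-3-4-5: well-formed.

5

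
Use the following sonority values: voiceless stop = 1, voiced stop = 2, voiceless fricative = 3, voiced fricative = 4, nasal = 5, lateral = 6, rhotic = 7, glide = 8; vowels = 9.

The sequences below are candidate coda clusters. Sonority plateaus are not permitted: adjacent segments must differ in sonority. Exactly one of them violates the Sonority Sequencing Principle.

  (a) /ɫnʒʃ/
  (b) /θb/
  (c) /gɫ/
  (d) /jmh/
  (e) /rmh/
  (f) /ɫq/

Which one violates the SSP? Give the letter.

c

(a) 6-5-4-3 → obeys
(b) 3-2 → obeys
(c) 2-6 → violates
(d) 8-5-3 → obeys
(e) 7-5-3 → obeys
(f) 6-1 → obeys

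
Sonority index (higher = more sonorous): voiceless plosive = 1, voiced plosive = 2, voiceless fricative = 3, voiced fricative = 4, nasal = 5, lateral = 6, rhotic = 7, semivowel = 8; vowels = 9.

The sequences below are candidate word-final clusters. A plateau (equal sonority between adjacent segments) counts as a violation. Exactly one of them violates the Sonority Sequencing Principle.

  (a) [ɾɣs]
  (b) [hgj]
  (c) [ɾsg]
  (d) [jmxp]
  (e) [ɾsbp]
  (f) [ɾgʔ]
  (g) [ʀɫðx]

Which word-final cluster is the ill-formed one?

(a) sonority 7-4-3: well-formed.
(b) sonority 3-2-8: ill-formed.
(c) sonority 7-3-2: well-formed.
(d) sonority 8-5-3-1: well-formed.
(e) sonority 7-3-2-1: well-formed.
(f) sonority 7-2-1: well-formed.
(g) sonority 7-6-4-3: well-formed.

b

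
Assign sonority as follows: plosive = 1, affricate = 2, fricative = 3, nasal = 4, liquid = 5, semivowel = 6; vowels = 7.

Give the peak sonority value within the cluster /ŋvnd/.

4

/ŋ/ is a nasal (sonority 4).
/v/ is a fricative (sonority 3).
/n/ is a nasal (sonority 4).
/d/ is a plosive (sonority 1).
The maximum is 4.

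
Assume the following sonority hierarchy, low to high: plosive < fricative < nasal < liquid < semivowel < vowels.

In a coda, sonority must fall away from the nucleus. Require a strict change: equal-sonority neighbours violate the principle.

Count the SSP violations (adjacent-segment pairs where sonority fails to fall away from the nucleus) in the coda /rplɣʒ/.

/r/: liquid = 4.
/p/: plosive = 1.
/l/: liquid = 4.
/ɣ/: fricative = 2.
/ʒ/: fricative = 2.
/r/→/p/: 4→1 (falls) — ok.
/p/→/l/: 1→4 (does not fall) — violation.
/l/→/ɣ/: 4→2 (falls) — ok.
/ɣ/→/ʒ/: 2→2 (plateau) — violation.

2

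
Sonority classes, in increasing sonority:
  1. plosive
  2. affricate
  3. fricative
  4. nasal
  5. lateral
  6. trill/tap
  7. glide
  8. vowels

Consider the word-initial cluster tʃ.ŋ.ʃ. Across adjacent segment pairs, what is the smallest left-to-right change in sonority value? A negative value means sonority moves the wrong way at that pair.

/tʃ/ is an affricate (sonority 2).
/ŋ/ is a nasal (sonority 4).
/ʃ/ is a fricative (sonority 3).
/tʃ/→/ŋ/: change +2.
/ŋ/→/ʃ/: change -1.
Minimum = -1.

-1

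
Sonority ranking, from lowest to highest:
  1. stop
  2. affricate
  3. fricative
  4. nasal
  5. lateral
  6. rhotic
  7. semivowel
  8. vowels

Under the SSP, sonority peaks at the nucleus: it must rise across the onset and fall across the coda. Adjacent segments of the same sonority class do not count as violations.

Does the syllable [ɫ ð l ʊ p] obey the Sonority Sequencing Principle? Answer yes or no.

no

Onset: /ɫ/ is a lateral (sonority 5), /ð/ is a fricative (sonority 3), /l/ is a lateral (sonority 5); then the nucleus /ʊ/ (sonority 8).
Onset profile 5-3-5-8 — does not rise throughout.
Coda: /p/ is a stop (sonority 1).
Coda profile 8-1 — falls from the nucleus.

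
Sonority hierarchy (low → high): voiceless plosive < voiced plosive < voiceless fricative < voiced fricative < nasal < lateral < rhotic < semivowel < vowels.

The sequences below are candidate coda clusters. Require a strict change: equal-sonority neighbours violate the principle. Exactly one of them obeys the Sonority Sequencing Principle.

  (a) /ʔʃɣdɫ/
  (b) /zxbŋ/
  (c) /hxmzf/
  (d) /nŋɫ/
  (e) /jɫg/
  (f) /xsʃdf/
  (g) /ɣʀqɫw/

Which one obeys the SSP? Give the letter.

(a) 1-3-4-2-6 → violates
(b) 4-3-2-5 → violates
(c) 3-3-5-4-3 → violates
(d) 5-5-6 → violates
(e) 8-6-2 → obeys
(f) 3-3-3-2-3 → violates
(g) 4-7-1-6-8 → violates

e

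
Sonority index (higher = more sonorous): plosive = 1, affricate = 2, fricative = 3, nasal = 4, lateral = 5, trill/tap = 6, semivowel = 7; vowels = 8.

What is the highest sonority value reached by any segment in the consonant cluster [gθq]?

3

/g/ — plosive, sonority 1.
/θ/ — fricative, sonority 3.
/q/ — plosive, sonority 1.
The maximum is 3.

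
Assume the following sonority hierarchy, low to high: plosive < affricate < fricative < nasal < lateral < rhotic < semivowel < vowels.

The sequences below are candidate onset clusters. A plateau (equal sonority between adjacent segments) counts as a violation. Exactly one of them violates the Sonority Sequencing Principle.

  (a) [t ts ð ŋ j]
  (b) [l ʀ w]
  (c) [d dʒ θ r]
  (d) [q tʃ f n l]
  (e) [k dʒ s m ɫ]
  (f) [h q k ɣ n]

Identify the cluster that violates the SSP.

(a) sonority 1-2-3-4-7: well-formed.
(b) sonority 5-6-7: well-formed.
(c) sonority 1-2-3-6: well-formed.
(d) sonority 1-2-3-4-5: well-formed.
(e) sonority 1-2-3-4-5: well-formed.
(f) sonority 3-1-1-3-4: ill-formed.

f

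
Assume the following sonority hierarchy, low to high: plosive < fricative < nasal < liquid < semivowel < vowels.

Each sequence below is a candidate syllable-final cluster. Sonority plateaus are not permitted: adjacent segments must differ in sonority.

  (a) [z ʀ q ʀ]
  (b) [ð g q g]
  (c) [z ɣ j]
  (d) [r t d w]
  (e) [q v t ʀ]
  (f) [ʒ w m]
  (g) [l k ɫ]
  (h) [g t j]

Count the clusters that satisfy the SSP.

0

(a) sonority 2-4-1-4: ill-formed.
(b) sonority 2-1-1-1: ill-formed.
(c) sonority 2-2-5: ill-formed.
(d) sonority 4-1-1-5: ill-formed.
(e) sonority 1-2-1-4: ill-formed.
(f) sonority 2-5-3: ill-formed.
(g) sonority 4-1-4: ill-formed.
(h) sonority 1-1-5: ill-formed.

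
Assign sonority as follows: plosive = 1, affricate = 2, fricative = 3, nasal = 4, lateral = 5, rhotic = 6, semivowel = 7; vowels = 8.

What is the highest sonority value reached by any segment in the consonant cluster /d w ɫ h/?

7

/d/ — plosive, sonority 1.
/w/ — semivowel, sonority 7.
/ɫ/ — lateral, sonority 5.
/h/ — fricative, sonority 3.
The maximum is 7.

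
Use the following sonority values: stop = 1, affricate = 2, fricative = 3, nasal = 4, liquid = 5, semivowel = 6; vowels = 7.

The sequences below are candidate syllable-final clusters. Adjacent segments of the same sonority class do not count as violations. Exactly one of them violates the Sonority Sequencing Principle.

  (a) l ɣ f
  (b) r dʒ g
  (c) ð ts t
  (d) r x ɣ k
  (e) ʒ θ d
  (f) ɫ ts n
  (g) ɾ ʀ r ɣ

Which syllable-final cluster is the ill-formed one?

f

(a) l ɣ f: profile 5-3-3 — obeys.
(b) r dʒ g: profile 5-2-1 — obeys.
(c) ð ts t: profile 3-2-1 — obeys.
(d) r x ɣ k: profile 5-3-3-1 — obeys.
(e) ʒ θ d: profile 3-3-1 — obeys.
(f) ɫ ts n: profile 5-2-4 — violates.
(g) ɾ ʀ r ɣ: profile 5-5-5-3 — obeys.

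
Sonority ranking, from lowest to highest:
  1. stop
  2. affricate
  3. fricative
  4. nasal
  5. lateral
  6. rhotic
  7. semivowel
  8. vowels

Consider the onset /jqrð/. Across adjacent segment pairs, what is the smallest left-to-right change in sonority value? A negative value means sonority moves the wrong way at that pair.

-6

/j/ — semivowel, sonority 7.
/q/ — stop, sonority 1.
/r/ — rhotic, sonority 6.
/ð/ — fricative, sonority 3.
/j/→/q/: change -6.
/q/→/r/: change +5.
/r/→/ð/: change -3.
Minimum = -6.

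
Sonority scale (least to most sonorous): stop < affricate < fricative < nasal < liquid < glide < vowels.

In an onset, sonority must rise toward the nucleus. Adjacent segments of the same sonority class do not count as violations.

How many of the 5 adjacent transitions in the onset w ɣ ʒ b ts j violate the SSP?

/w/ is a glide (sonority 6).
/ɣ/ is a fricative (sonority 3).
/ʒ/ is a fricative (sonority 3).
/b/ is a stop (sonority 1).
/ts/ is an affricate (sonority 2).
/j/ is a glide (sonority 6).
/w/→/ɣ/: 6→3 (does not rise) — violation.
/ɣ/→/ʒ/: 3→3 (plateau, allowed) — ok.
/ʒ/→/b/: 3→1 (does not rise) — violation.
/b/→/ts/: 1→2 (rises) — ok.
/ts/→/j/: 2→6 (rises) — ok.

2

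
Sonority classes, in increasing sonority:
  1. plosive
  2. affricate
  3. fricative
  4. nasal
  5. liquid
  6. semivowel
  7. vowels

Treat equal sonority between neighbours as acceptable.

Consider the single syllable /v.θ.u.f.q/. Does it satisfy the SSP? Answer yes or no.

Onset: /v/ is a fricative (sonority 3), /θ/ is a fricative (sonority 3); then the nucleus /u/ (sonority 7).
Onset profile 3-3-7 — rises to the nucleus.
Coda: /f/ is a fricative (sonority 3), /q/ is a plosive (sonority 1).
Coda profile 7-3-1 — falls from the nucleus.

yes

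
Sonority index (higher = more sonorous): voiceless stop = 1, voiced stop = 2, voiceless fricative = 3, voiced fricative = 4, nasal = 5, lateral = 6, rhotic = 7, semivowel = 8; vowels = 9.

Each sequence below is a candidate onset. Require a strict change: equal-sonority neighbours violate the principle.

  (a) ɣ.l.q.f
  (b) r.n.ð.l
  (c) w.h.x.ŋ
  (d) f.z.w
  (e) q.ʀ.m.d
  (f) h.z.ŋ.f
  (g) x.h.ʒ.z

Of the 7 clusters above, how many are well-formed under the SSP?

(a) 4-6-1-3 → violates
(b) 7-5-4-6 → violates
(c) 8-3-3-5 → violates
(d) 3-4-8 → obeys
(e) 1-7-5-2 → violates
(f) 3-4-5-3 → violates
(g) 3-3-4-4 → violates

1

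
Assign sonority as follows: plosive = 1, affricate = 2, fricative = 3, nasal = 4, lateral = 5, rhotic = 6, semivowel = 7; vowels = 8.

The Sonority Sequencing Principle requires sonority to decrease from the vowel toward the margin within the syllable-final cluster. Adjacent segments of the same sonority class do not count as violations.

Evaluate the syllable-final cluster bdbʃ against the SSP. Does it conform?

/b/ — plosive, sonority 1.
/d/ — plosive, sonority 1.
/b/ — plosive, sonority 1.
/ʃ/ — fricative, sonority 3.
The profile is 1-1-1-3. Between /b/ (1) and /ʃ/ (3) sonority does not fall, so the cluster violates the SSP.

no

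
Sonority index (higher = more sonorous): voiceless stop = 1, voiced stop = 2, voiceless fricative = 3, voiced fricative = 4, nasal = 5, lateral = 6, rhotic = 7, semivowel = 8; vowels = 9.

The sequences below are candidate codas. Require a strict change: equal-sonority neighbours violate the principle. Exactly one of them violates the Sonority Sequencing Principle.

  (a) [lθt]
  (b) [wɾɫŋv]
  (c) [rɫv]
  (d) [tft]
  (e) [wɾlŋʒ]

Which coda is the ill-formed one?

(a) sonority 6-3-1: well-formed.
(b) sonority 8-7-6-5-4: well-formed.
(c) sonority 7-6-4: well-formed.
(d) sonority 1-3-1: ill-formed.
(e) sonority 8-7-6-5-4: well-formed.

d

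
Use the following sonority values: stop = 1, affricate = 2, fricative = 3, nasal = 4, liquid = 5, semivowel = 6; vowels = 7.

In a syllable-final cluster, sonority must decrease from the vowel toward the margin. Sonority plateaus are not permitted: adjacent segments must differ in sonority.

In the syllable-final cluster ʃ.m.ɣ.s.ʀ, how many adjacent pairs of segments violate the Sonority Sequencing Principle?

/ʃ/: fricative = 3.
/m/: nasal = 4.
/ɣ/: fricative = 3.
/s/: fricative = 3.
/ʀ/: liquid = 5.
/ʃ/→/m/: 3→4 (does not fall) — violation.
/m/→/ɣ/: 4→3 (falls) — ok.
/ɣ/→/s/: 3→3 (plateau) — violation.
/s/→/ʀ/: 3→5 (does not fall) — violation.

3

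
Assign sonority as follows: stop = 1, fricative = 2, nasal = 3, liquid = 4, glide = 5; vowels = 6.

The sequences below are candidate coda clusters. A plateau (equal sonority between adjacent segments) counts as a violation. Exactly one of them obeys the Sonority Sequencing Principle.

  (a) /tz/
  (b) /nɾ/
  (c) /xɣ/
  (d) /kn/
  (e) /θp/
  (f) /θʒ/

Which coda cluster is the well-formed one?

e

(a) /tz/: profile 1-2 — violates.
(b) /nɾ/: profile 3-4 — violates.
(c) /xɣ/: profile 2-2 — violates.
(d) /kn/: profile 1-3 — violates.
(e) /θp/: profile 2-1 — obeys.
(f) /θʒ/: profile 2-2 — violates.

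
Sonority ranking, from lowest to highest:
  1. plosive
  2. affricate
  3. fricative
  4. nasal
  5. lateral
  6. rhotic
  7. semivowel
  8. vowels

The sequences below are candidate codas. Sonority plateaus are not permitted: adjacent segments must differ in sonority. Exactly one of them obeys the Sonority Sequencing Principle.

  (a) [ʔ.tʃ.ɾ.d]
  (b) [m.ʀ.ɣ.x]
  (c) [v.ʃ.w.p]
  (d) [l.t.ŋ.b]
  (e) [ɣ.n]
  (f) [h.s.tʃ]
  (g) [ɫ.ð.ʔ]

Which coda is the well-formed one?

(a) sonority 1-2-6-1: ill-formed.
(b) sonority 4-6-3-3: ill-formed.
(c) sonority 3-3-7-1: ill-formed.
(d) sonority 5-1-4-1: ill-formed.
(e) sonority 3-4: ill-formed.
(f) sonority 3-3-2: ill-formed.
(g) sonority 5-3-1: well-formed.

g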